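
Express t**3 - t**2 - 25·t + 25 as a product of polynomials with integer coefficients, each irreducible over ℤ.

Among the possible rational roots, t = -5 is a root, so (t + 5) is a factor; dividing leaves t**2 - 6·t + 5.
The remaining quadratic factors as (t - 5)(t - 1).

(t + 5)·(t - 1)·(t - 5)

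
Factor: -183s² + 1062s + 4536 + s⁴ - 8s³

Testing divisors of the constant over divisors of the leading coefficient, s = -3 is a root, giving the factor (s + 3) and quotient s³ - 11s² - 150s + 1512.
Then s = 14 is a root, giving the factor (s - 14) and quotient s² + 3s - 108.
The remaining quadratic factors as (s - 9)(s + 12).

(s + 12)(s + 3)(s - 14)(s - 9)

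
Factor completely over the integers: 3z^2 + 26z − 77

(3z − 7)(z + 11)

Need a pair with product 3·(−77) = −231 and sum 26: that's −7 and 33.
Split the middle term: 3z^2 − 7z + 33z − 77 = z(3z − 7) + 11(3z − 7).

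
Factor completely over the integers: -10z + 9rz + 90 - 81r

(9r - 10)(z - 9)

Group as (9rz - 81r) + (-10z + 90) = 9r(z - 9) - 10(z - 9).
Both groups share the factor (z - 9).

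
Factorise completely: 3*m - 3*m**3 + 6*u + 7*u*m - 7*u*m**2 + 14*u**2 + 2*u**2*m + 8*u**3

(u - m + 1)*(4*u + 3*m + 3)*(2*u + m)

Group: 2*u*(4*u**2 - u*m + 7*u - 3*m**2 + 3) + m*(4*u**2 - u*m + 7*u - 3*m**2 + 3); both groups contain (4*u**2 - u*m + 7*u - 3*m**2 + 3), so (2*u + m) is a factor with cofactor 4*u**2 - u*m + 7*u - 3*m**2 + 3.
The cofactor groups again: 4*u**2 - u*m + 7*u - 3*m**2 + 3 = u*(4*u + 3*m + 3) + (-m + 1)*(4*u + 3*m + 3); both groups contain (4*u + 3*m + 3), giving (u - m + 1)*(4*u + 3*m + 3).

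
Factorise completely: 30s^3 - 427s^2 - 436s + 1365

(5s - 7)(6s + 13)(s - 15)

Testing divisors of the constant over divisors of the leading coefficient, s = 15 is a root, so (s - 15) is a factor; dividing leaves 30s^2 + 23s - 91.
The remaining quadratic factors as (5s - 7)(6s + 13).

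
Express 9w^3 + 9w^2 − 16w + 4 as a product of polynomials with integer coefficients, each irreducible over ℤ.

(3w − 1)(3w − 2)(w + 2)

Trying the rational-root candidates, w = −2 is a root, so (w + 2) divides it; the quotient is 9w^2 − 9w + 2.
The remaining quadratic factors as (3w − 1)(3w − 2).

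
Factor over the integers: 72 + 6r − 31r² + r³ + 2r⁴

(2r + 3)(r + 4)(r − 2)(r − 3)

By the rational root theorem, r = −3/2 is a root, giving the factor (2r + 3) and quotient r³ − r² − 14r + 24.
Then r = 2 is a root, so (r − 2) is a factor; dividing leaves r² + r − 12.
The remaining quadratic factors as (r − 3)(r + 4).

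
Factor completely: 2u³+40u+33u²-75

By the rational root theorem, u = 1 is a root, so (u-1) is a factor; dividing leaves 2u²+35u+75.
The remaining quadratic factors as (u+15)(2u+5).

(2u+5)(u+15)(u-1)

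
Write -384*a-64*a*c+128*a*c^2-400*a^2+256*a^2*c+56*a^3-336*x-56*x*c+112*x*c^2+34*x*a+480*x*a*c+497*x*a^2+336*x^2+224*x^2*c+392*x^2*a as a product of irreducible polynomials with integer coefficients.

(7*a+4*c+6)*(7*x+8*a)*(8*x+a+4*c-8)

Group: 7*x*(56*x*a+32*x*c+48*x+7*a^2+32*a*c-50*a+16*c^2-8*c-48) + 8*a*(56*x*a+32*x*c+48*x+7*a^2+32*a*c-50*a+16*c^2-8*c-48); both groups contain (56*x*a+32*x*c+48*x+7*a^2+32*a*c-50*a+16*c^2-8*c-48), so (7*x+8*a) is a factor with cofactor 56*x*a+32*x*c+48*x+7*a^2+32*a*c-50*a+16*c^2-8*c-48.
The cofactor groups again: 56*x*a+32*x*c+48*x+7*a^2+32*a*c-50*a+16*c^2-8*c-48 = 8*x*(7*a+4*c+6) + (a+4*c-8)*(7*a+4*c+6); both groups contain (7*a+4*c+6), giving (8*x+a+4*c-8)*(7*a+4*c+6).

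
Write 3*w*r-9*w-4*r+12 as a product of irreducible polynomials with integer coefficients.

Group as (3*w*r-9*w) + (-4*r+12) = 3*w*(r-3) - 4*(r-3).
Both groups share the factor (r-3).

(3*w-4)*(r-3)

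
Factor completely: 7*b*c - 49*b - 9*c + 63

Group as (7*b*c - 49*b) + (-9*c + 63) = 7*b*(c - 7) - 9*(c - 7).
Both groups share the factor (c - 7).

(7*b - 9)*(c - 7)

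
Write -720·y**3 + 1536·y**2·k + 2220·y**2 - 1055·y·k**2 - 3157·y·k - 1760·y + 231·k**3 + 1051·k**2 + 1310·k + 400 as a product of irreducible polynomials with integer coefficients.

-(12·y - 11·k - 5)·(4·y - 3·k - 8)·(15·y - 7·k - 10)

Group: 12·y·(-60·y**2 + 73·y·k + 160·y - 21·k**2 - 86·k - 80) + (-11·k - 5)·(-60·y**2 + 73·y·k + 160·y - 21·k**2 - 86·k - 80); both groups contain (-60·y**2 + 73·y·k + 160·y - 21·k**2 - 86·k - 80), so (12·y - 11·k - 5) is a factor with cofactor -60·y**2 + 73·y·k + 160·y - 21·k**2 - 86·k - 80.
The cofactor groups again: -60·y**2 + 73·y·k + 160·y - 21·k**2 - 86·k - 80 = -4·y·(15·y - 7·k - 10) + (3·k + 8)·(15·y - 7·k - 10); both groups contain (15·y - 7·k - 10), giving -(4·y - 3·k - 8)·(15·y - 7·k - 10).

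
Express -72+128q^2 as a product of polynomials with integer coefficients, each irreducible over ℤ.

8(4q+3)(4q-3)

Factor out 8, leaving 16q^2-9, which is a difference of two squares.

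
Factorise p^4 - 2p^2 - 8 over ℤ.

Substitute u = p^2 to get a quadratic in u, then factor.
p^2 + 2 is irreducible over ℤ (always positive, so no real roots).
p^2 - 4 is a difference of squares.

(p + 2)(p - 2)(p^2 + 2)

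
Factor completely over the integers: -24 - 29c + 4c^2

Need a pair with product 4·(-24) = -96 and sum -29: that's -32 and 3.
Split the middle term: 4c^2 - 32c + 3c - 24 = 4c(c - 8) + 3(c - 8).

(4c + 3)(c - 8)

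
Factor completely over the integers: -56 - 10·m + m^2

(m + 4)·(m - 14)

Two integers with product -56 and sum -10 are 4 and -14.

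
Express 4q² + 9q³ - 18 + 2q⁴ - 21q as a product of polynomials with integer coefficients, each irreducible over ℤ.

(2q - 3)(q + 1)(q + 2)(q + 3)

Testing divisors of the constant over divisors of the leading coefficient, q = 3/2 is a root, so (2q - 3) is a factor; dividing leaves q³ + 6q² + 11q + 6.
Next, q = -3 is a root, so (q + 3) is a factor; dividing leaves q² + 3q + 2.
The remaining quadratic factors as (q + 1)(q + 2).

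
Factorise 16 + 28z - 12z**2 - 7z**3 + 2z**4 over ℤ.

By the rational root theorem, z = 2 is a root, so (z - 2) is a factor; dividing leaves 2z**3 - 3z**2 - 18z - 8.
Continuing, z = -1/2 is a root, so (2z + 1) divides it; the quotient is z**2 - 2z - 8.
The remaining quadratic factors as (z - 4)(z + 2).

(2z + 1)(z + 2)(z - 2)(z - 4)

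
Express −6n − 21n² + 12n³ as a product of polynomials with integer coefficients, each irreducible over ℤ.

3n(4n + 1)(n − 2)

Pull out the common factor 3n, then factor the remaining trinomial.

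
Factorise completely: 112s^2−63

7(4s+3)(4s−3)

Factor out 7, leaving 16s^2−9, which is a difference of two squares.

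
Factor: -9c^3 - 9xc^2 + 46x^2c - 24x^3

Group: 3x(-8x^2 + 18xc - 9c^2) + c(-8x^2 + 18xc - 9c^2); both groups contain (-8x^2 + 18xc - 9c^2), so (3x + c) is a factor with cofactor -8x^2 + 18xc - 9c^2.
The cofactor groups again: -8x^2 + 18xc - 9c^2 = -2x(4x - 3c) + 3c(4x - 3c); both groups contain (4x - 3c), giving -(2x - 3c)(4x - 3c).

-(2x - 3c)(4x - 3c)(3x + c)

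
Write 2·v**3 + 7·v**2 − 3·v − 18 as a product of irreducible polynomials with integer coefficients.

(2·v − 3)·(v + 2)·(v + 3)

Trying the rational-root candidates, v = 3/2 is a root, giving the factor (2·v − 3) and quotient v**2 + 5·v + 6.
The remaining quadratic factors as (v + 3)(v + 2).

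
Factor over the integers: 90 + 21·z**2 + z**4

Substitute u = z**2 to get a quadratic in u, then factor.
z**2 + 6 is irreducible over ℤ (always positive, so no real roots).
z**2 + 15 is irreducible over ℤ (always positive, so no real roots).

(z**2 + 15)·(z**2 + 6)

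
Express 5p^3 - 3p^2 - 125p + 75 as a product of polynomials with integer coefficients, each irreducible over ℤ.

(5p - 3)(p + 5)(p - 5)

Trying the rational-root candidates, p = 3/5 is a root, so (5p - 3) is a factor; dividing leaves p^2 - 25.
The remaining quadratic factors as (p - 5)(p + 5).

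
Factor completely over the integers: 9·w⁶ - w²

Factor out w² first: what remains is 9·w⁴ - 1.
Recognize a difference of squares with the parts 3·w² and 1.

w²·(3·w² + 1)·(3·w² - 1)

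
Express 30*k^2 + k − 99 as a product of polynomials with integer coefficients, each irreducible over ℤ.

(5*k − 9)*(6*k + 11)

Need a pair with product 30·(−99) = −2970 and sum 1: that's −54 and 55.
Split the middle term: 30*k^2 − 54*k + 55*k − 99 = 6*k*(5*k − 9) + 11*(5*k − 9).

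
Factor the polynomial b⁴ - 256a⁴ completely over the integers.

(b - 4a)(b + 4a)(b² + 16a²)

Write as (b²)² − (16a²)², then factor b² - 16a² once more.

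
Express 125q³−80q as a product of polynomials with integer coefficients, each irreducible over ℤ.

5q(5q+4)(5q−4)

Factor out 5q, leaving 25q²−16, which is a difference of two squares.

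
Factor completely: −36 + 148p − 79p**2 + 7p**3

Testing divisors of the constant over divisors of the leading coefficient, p = 2 is a root, giving the factor (p − 2) and quotient 7p**2 − 65p + 18.
The remaining quadratic factors as (7p − 2)(p − 9).

(7p − 2)(p − 2)(p − 9)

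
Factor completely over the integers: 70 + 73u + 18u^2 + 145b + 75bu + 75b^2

Group: 5b(15b + 9u + 14) + (2u + 5)(15b + 9u + 14); both groups contain (15b + 9u + 14).

(15b + 9u + 14)(5b + 2u + 5)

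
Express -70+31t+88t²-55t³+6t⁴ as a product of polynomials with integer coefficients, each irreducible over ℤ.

(6t+5)(t-1)(t-2)(t-7)

Trying the rational-root candidates, t = 7 is a root, giving the factor (t-7) and quotient 6t³-13t²-3t+10.
Continuing, t = 2 is a root, giving the factor (t-2) and quotient 6t²-t-5.
The remaining quadratic factors as (6t+5)(t-1).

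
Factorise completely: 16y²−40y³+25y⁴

y²(5y−4)²

Factor out y² first: what remains is 25y²−40y+16.
Recognize a perfect-square trinomial with the parts 5y and 4.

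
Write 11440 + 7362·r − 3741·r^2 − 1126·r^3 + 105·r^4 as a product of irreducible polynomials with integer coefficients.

(3·r + 10)·(5·r − 11)·(7·r + 8)·(r − 13)

Trying the rational-root candidates, r = 13 is a root, giving the factor (r − 13) and quotient 105·r^3 + 239·r^2 − 634·r − 880.
Continuing, r = 11/5 is a root, giving the factor (5·r − 11) and quotient 21·r^2 + 94·r + 80.
The remaining quadratic factors as (3·r + 10)(7·r + 8).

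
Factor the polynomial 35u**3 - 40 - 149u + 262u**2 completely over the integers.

Among the possible rational roots, u = -1/5 is a root, giving the factor (5u + 1) and quotient 7u**2 + 51u - 40.
The remaining quadratic factors as (7u - 5)(u + 8).

(5u + 1)(7u - 5)(u + 8)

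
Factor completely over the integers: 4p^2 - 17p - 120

(4p + 15)(p - 8)

Need a pair with product 4·(-120) = -480 and sum -17: that's 15 and -32.
Split the middle term: 4p^2 + 15p - 32p - 120 = p(4p + 15) - 8(4p + 15).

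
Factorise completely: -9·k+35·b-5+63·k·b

(7·b-1)·(9·k+5)

Group as (63·k·b-9·k) + (35·b-5) = 9·k·(7·b-1) + 5·(7·b-1).
Both groups share the factor (7·b-1).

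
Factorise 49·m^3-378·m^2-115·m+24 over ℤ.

Trying the rational-root candidates, m = -3/7 is a root, so (7·m+3) divides it; the quotient is 7·m^2-57·m+8.
The remaining quadratic factors as (7·m-1)(m-8).

(7·m+3)·(7·m-1)·(m-8)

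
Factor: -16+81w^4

Difference of squares twice: with A = 3w and B = 2, A⁴ − B⁴ = (A² − B²)(A² + B²), and A² − B² factors again.

(3w+2)(3w-2)(9w^2+4)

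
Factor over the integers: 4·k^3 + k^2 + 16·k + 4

Group as (4·k^3 + 16·k) + (k^2 + 4) = 4·k·(k^2 + 4) + (k^2 + 4).
Both groups share the factor (k^2 + 4).

(4·k + 1)·(k^2 + 4)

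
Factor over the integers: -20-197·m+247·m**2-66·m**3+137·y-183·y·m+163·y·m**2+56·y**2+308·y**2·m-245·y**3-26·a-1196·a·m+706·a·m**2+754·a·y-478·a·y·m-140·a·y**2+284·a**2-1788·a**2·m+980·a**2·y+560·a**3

Group: 4·a·(140·a**2-62·a·m+106·a-35·y**2-11·y·m+3·y+6·m**2-23·m+20) + (7·y-11·m-1)·(140·a**2-62·a·m+106·a-35·y**2-11·y·m+3·y+6·m**2-23·m+20); both groups contain (140·a**2-62·a·m+106·a-35·y**2-11·y·m+3·y+6·m**2-23·m+20), so (4·a+7·y-11·m-1) is a factor with cofactor 140·a**2-62·a·m+106·a-35·y**2-11·y·m+3·y+6·m**2-23·m+20.
The cofactor groups again: 140·a**2-62·a·m+106·a-35·y**2-11·y·m+3·y+6·m**2-23·m+20 = 10·a·(14·a+7·y-2·m+5) + (-5·y-3·m+4)·(14·a+7·y-2·m+5); both groups contain (14·a+7·y-2·m+5), giving (10·a-5·y-3·m+4)·(14·a+7·y-2·m+5).

(10·a-5·y-3·m+4)·(14·a+7·y-2·m+5)·(4·a+7·y-11·m-1)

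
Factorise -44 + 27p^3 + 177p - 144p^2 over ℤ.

(3p - 1)(3p - 11)(3p - 4)

Testing divisors of the constant over divisors of the leading coefficient, p = 1/3 is a root, giving the factor (3p - 1) and quotient 9p^2 - 45p + 44.
The remaining quadratic factors as (3p - 11)(3p - 4).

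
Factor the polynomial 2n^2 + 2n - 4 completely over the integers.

2(n + 2)(n - 1)

Pull out the common factor 2, then factor the remaining trinomial.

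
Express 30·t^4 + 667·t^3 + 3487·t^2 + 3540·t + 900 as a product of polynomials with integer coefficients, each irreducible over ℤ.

(5·t + 2)·(6·t + 5)·(t + 15)·(t + 6)

Among the possible rational roots, t = -6 is a root, so (t + 6) divides it; the quotient is 30·t^3 + 487·t^2 + 565·t + 150.
Then t = -5/6 is a root, so (6·t + 5) divides it; the quotient is 5·t^2 + 77·t + 30.
The remaining quadratic factors as (t + 15)(5·t + 2).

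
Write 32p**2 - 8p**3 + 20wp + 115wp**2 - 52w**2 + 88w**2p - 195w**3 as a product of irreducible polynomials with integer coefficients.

-(15w - p + 4)(w - p)(13w + 8p)

Group: 13w(-15w**2 + 16wp - 4w - p**2 + 4p) + 8p(-15w**2 + 16wp - 4w - p**2 + 4p); both groups contain (-15w**2 + 16wp - 4w - p**2 + 4p), so (13w + 8p) is a factor with cofactor -15w**2 + 16wp - 4w - p**2 + 4p.
The cofactor groups again: -15w**2 + 16wp - 4w - p**2 + 4p = -15w(w - p) + (p - 4)(w - p); both groups contain (w - p), giving -(15w - p + 4)(w - p).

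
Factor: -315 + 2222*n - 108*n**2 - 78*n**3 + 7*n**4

Testing divisors of the constant over divisors of the leading coefficient, n = 1/7 is a root, giving the factor (7*n - 1) and quotient n**3 - 11*n**2 - 17*n + 315.
Next, n = 7 is a root, so (n - 7) is a factor; dividing leaves n**2 - 4*n - 45.
The remaining quadratic factors as (n + 5)(n - 9).

(7*n - 1)*(n + 5)*(n - 7)*(n - 9)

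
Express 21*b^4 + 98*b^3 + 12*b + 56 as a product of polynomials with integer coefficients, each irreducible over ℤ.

Group as (21*b^4 + 12*b) + (98*b^3 + 56) = 3*b*(7*b^3 + 4) + 14*(7*b^3 + 4).
Both groups share the factor (7*b^3 + 4).

(3*b + 14)*(7*b^3 + 4)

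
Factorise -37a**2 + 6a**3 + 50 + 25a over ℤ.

By the rational root theorem, a = 2 is a root, so (a - 2) is a factor; dividing leaves 6a**2 - 25a - 25.
The remaining quadratic factors as (a - 5)(6a + 5).

(6a + 5)(a - 2)(a - 5)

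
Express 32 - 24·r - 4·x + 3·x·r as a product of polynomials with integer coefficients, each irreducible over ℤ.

Group as (3·x·r - 4·x) + (-24·r + 32) = x·(3·r - 4) - 8·(3·r - 4).
Both groups share the factor (3·r - 4).

(3·r - 4)·(x - 8)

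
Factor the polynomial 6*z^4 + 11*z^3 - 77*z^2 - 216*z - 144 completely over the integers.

(2*z + 3)*(3*z + 4)*(z + 3)*(z - 4)

Testing divisors of the constant over divisors of the leading coefficient, z = -3/2 is a root, so (2*z + 3) is a factor; dividing leaves 3*z^3 + z^2 - 40*z - 48.
Then z = -3 is a root, giving the factor (z + 3) and quotient 3*z^2 - 8*z - 16.
The remaining quadratic factors as (z - 4)(3*z + 4).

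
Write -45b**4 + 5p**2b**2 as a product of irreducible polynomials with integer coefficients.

5b**2(p - 3b)(p + 3b)

Every term has a factor of 5b**2. Then p**2 - 9b**2 = (p)² − (3b)².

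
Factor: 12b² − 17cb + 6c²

Group: 3c(2c − 3b) − 4b(2c − 3b); both groups contain (2c − 3b).

(2c − 3b)(3c − 4b)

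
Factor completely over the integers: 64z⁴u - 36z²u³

Factor out 4z²u, leaving 16z² - 9u², which is a difference of two squares.

4uz²(4z - 3u)(4z + 3u)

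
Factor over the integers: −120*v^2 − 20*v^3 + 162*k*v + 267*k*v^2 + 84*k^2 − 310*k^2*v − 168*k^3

Group: 12*k*(−14*k^2 − 27*k*v + 20*v^2) + (−v − 6)*(−14*k^2 − 27*k*v + 20*v^2); both groups contain (−14*k^2 − 27*k*v + 20*v^2), so (12*k − v − 6) is a factor with cofactor −14*k^2 − 27*k*v + 20*v^2.
The cofactor groups again: −14*k^2 − 27*k*v + 20*v^2 = −2*k*(7*k − 4*v) − 5*v*(7*k − 4*v); both groups contain (7*k − 4*v), giving −(2*k + 5*v)*(7*k − 4*v).

−(12*k − v − 6)*(2*k + 5*v)*(7*k − 4*v)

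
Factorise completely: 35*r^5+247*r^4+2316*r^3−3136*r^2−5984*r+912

Testing divisors of the constant over divisors of the leading coefficient, r = 2 is a root, so (r−2) is a factor; dividing leaves 35*r^4+317*r^3+2950*r^2+2764*r−456.
Continuing, r = −6/5 is a root, so (5*r+6) is a factor; dividing leaves 7*r^3+55*r^2+524*r−76.
Next, r = 1/7 is a root, giving the factor (7*r−1) and quotient r^2+8*r+76.
The quadratic r^2+8*r+76 has discriminant −240 < 0 and is irreducible over ℤ.

(5*r+6)*(7*r−1)*(r−2)*(r^2+8*r+76)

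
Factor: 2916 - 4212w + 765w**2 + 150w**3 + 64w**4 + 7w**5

(7w - 6)(w + 9)(w - 2)(w**2 + 3w + 27)

By the rational root theorem, w = -9 is a root, so (w + 9) is a factor; dividing leaves 7w**4 + w**3 + 141w**2 - 504w + 324.
Continuing, w = 6/7 is a root, so (7w - 6) divides it; the quotient is w**3 + w**2 + 21w - 54.
Then w = 2 is a root, giving the factor (w - 2) and quotient w**2 + 3w + 27.
The quadratic w**2 + 3w + 27 has discriminant -99 < 0 and is irreducible over ℤ.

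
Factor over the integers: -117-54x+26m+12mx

(2m-9)(6x+13)

Group as (12mx+26m) + (-54x-117) = 2m(6x+13) - 9(6x+13).
Both groups share the factor (6x+13).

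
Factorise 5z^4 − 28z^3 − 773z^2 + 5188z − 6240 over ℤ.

(5z − 8)(z + 13)(z − 12)(z − 5)

Testing divisors of the constant over divisors of the leading coefficient, z = −13 is a root, giving the factor (z + 13) and quotient 5z^3 − 93z^2 + 436z − 480.
Then z = 8/5 is a root, giving the factor (5z − 8) and quotient z^2 − 17z + 60.
The remaining quadratic factors as (z − 5)(z − 12).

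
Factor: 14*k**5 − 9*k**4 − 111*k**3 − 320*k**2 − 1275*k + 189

Among the possible rational roots, k = 9/2 is a root, giving the factor (2*k − 9) and quotient 7*k**4 + 27*k**3 + 66*k**2 + 137*k − 21.
Then k = 1/7 is a root, so (7*k − 1) is a factor; dividing leaves k**3 + 4*k**2 + 10*k + 21.
Then k = −3 is a root, so (k + 3) divides it; the quotient is k**2 + k + 7.
The quadratic k**2 + k + 7 has discriminant −27 < 0 and is irreducible over ℤ.

(2*k − 9)*(7*k − 1)*(k + 3)*(k**2 + k + 7)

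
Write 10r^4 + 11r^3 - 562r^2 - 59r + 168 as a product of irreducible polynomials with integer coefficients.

Among the possible rational roots, r = -3/5 is a root, so (5r + 3) is a factor; dividing leaves 2r^3 + r^2 - 113r + 56.
Then r = -8 is a root, giving the factor (r + 8) and quotient 2r^2 - 15r + 7.
The remaining quadratic factors as (2r - 1)(r - 7).

(2r - 1)(5r + 3)(r + 8)(r - 7)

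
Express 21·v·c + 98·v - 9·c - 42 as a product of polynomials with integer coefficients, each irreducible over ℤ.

Group as (21·v·c + 98·v) + (-9·c - 42) = 7·v·(3·c + 14) - 3·(3·c + 14).
Both groups share the factor (3·c + 14).

(3·c + 14)·(7·v - 3)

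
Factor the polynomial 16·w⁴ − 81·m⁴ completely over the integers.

(2·w)⁴ − (3·m)⁴ = ((2·w)² − (3·m)²)((2·w)² + (3·m)²); the first factor splits again, the second (4·w² + 9·m²) is irreducible.

(2·w − 3·m)·(2·w + 3·m)·(4·w² + 9·m²)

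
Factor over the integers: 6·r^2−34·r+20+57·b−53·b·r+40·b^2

Group: 5·b·(8·b−r+5) + (−6·r+4)·(8·b−r+5); both groups contain (8·b−r+5).

(5·b−6·r+4)·(8·b−r+5)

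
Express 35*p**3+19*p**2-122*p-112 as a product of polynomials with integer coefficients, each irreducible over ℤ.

Trying the rational-root candidates, p = -7/5 is a root, so (5*p+7) divides it; the quotient is 7*p**2-6*p-16.
The remaining quadratic factors as (7*p+8)(p-2).

(5*p+7)*(7*p+8)*(p-2)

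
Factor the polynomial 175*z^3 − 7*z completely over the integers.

7*z*(5*z + 1)*(5*z − 1)

Factor out 7*z, leaving 25*z^2 − 1, which is a difference of two squares.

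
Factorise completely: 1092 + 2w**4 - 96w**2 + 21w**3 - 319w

(2w - 7)(w + 13)(w + 4)(w - 3)

Testing divisors of the constant over divisors of the leading coefficient, w = 7/2 is a root, so (2w - 7) is a factor; dividing leaves w**3 + 14w**2 + w - 156.
Next, w = 3 is a root, so (w - 3) divides it; the quotient is w**2 + 17w + 52.
The remaining quadratic factors as (w + 4)(w + 13).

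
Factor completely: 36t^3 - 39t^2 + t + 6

Testing divisors of the constant over divisors of the leading coefficient, t = 3/4 is a root, so (4t - 3) is a factor; dividing leaves 9t^2 - 3t - 2.
The remaining quadratic factors as (3t + 1)(3t - 2).

(3t + 1)(3t - 2)(4t - 3)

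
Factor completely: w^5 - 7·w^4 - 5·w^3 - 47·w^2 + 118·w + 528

Trying the rational-root candidates, w = -2 is a root, giving the factor (w + 2) and quotient w^4 - 9·w^3 + 13·w^2 - 73·w + 264.
Next, w = 8 is a root, so (w - 8) divides it; the quotient is w^3 - w^2 + 5·w - 33.
Next, w = 3 is a root, so (w - 3) divides it; the quotient is w^2 + 2·w + 11.
The quadratic w^2 + 2·w + 11 has discriminant -40 < 0 and is irreducible over ℤ.

(w + 2)·(w - 3)·(w - 8)·(w^2 + 2·w + 11)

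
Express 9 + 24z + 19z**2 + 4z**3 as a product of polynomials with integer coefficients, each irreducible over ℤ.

Testing divisors of the constant over divisors of the leading coefficient, z = −3/4 is a root, so (4z + 3) divides it; the quotient is z**2 + 4z + 3.
The remaining quadratic factors as (z + 1)(z + 3).

(4z + 3)(z + 1)(z + 3)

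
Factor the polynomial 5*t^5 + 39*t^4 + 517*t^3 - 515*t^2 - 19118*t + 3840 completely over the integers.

By the rational root theorem, t = 1/5 is a root, so (5*t - 1) is a factor; dividing leaves t^4 + 8*t^3 + 105*t^2 - 82*t - 3840.
Continuing, t = 5 is a root, so (t - 5) is a factor; dividing leaves t^3 + 13*t^2 + 170*t + 768.
Next, t = -6 is a root, so (t + 6) divides it; the quotient is t^2 + 7*t + 128.
The quadratic t^2 + 7*t + 128 has discriminant -463 < 0 and is irreducible over ℤ.

(5*t - 1)*(t + 6)*(t - 5)*(t^2 + 7*t + 128)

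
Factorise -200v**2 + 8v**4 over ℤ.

8v**2(v + 5)(v - 5)

Factor out 8v**2, leaving v**2 - 25, which is a difference of two squares.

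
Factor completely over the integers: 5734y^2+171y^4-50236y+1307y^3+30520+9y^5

(3y-10)(3y-2)(y+14)(y^2+9y+109)

Among the possible rational roots, y = 2/3 is a root, giving the factor (3y-2) and quotient 3y^4+59y^3+475y^2+2228y-15260.
Next, y = 10/3 is a root, so (3y-10) is a factor; dividing leaves y^3+23y^2+235y+1526.
Next, y = -14 is a root, giving the factor (y+14) and quotient y^2+9y+109.
The quadratic y^2+9y+109 has discriminant -355 < 0 and is irreducible over ℤ.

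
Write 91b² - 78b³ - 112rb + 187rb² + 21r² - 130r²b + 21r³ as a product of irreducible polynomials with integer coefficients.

(3r - 13b)(7r - 6b + 7)(r - b)

Group: 7r(3r² - 16rb + 13b²) + (-6b + 7)(3r² - 16rb + 13b²); both groups contain (3r² - 16rb + 13b²), so (7r - 6b + 7) is a factor with cofactor 3r² - 16rb + 13b².
The cofactor groups again: 3r² - 16rb + 13b² = r(3r - 13b) - b(3r - 13b); both groups contain (3r - 13b), giving (r - b)(3r - 13b).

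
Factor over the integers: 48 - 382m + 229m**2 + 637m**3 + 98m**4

By the rational root theorem, m = -6 is a root, so (m + 6) divides it; the quotient is 98m**3 + 49m**2 - 65m + 8.
Continuing, m = 1/7 is a root, so (7m - 1) is a factor; dividing leaves 14m**2 + 9m - 8.
The remaining quadratic factors as (2m - 1)(7m + 8).

(2m - 1)(7m + 8)(7m - 1)(m + 6)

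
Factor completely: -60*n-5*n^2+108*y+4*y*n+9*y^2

(9*y-5*n)*(y+n+12)

Group: y*(9*y-5*n) + (n+12)*(9*y-5*n); both groups contain (9*y-5*n).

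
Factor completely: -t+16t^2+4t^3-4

(2t+1)(2t-1)(t+4)

Group as (4t^3-t) + (16t^2-4) = t(4t^2-1) + 4(4t^2-1).
Both groups share the factor (4t^2-1).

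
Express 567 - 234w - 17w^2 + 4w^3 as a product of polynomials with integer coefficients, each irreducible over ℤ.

(4w - 9)(w + 7)(w - 9)

Trying the rational-root candidates, w = -7 is a root, giving the factor (w + 7) and quotient 4w^2 - 45w + 81.
The remaining quadratic factors as (w - 9)(4w - 9).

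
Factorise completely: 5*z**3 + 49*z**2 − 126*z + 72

(5*z − 6)*(z + 12)*(z − 1)

By the rational root theorem, z = 1 is a root, so (z − 1) divides it; the quotient is 5*z**2 + 54*z − 72.
The remaining quadratic factors as (z + 12)(5*z − 6).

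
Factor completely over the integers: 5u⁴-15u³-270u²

5u²(u+6)(u-9)

Pull out the common factor 5u², then factor the remaining trinomial.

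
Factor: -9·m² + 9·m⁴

9·m²·(m + 1)·(m - 1)

Pull out the common factor 9·m²; m² - 1 is a difference of squares.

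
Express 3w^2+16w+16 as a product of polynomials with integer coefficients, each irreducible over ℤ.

(3w+4)(w+4)

Need a pair with product 3·16 = 48 and sum 16: that's 4 and 12.
Split the middle term: 3w^2+4w + 12w+16 = w(3w+4) + 4(3w+4).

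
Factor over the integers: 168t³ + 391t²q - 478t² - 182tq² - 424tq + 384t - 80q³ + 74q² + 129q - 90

Group: 7t(24t² + 49tq - 58t - 40q² - 23q + 30) + (2q - 3)(24t² + 49tq - 58t - 40q² - 23q + 30); both groups contain (24t² + 49tq - 58t - 40q² - 23q + 30), so (7t + 2q - 3) is a factor with cofactor 24t² + 49tq - 58t - 40q² - 23q + 30.
The cofactor groups again: 24t² + 49tq - 58t - 40q² - 23q + 30 = 8t(3t + 8q - 5) + (-5q - 6)(3t + 8q - 5); both groups contain (3t + 8q - 5), giving (8t - 5q - 6)(3t + 8q - 5).

(8t - 5q - 6)(7t + 2q - 3)(3t + 8q - 5)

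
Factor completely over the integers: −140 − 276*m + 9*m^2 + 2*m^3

Among the possible rational roots, m = −14 is a root, so (m + 14) divides it; the quotient is 2*m^2 − 19*m − 10.
The remaining quadratic factors as (2*m + 1)(m − 10).

(2*m + 1)*(m + 14)*(m − 10)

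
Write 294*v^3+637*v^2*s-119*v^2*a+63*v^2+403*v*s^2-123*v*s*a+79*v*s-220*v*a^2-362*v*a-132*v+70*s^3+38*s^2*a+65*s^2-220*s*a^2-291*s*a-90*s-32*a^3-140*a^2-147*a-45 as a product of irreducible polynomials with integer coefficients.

Group: 6*v*(49*v^2+49*v*s-28*v*a-14*v+10*s^2+4*s*a+5*s-32*a^2-44*a-15) + (7*s+a+3)*(49*v^2+49*v*s-28*v*a-14*v+10*s^2+4*s*a+5*s-32*a^2-44*a-15); both groups contain (49*v^2+49*v*s-28*v*a-14*v+10*s^2+4*s*a+5*s-32*a^2-44*a-15), so (6*v+7*s+a+3) is a factor with cofactor 49*v^2+49*v*s-28*v*a-14*v+10*s^2+4*s*a+5*s-32*a^2-44*a-15.
The cofactor groups again: 49*v^2+49*v*s-28*v*a-14*v+10*s^2+4*s*a+5*s-32*a^2-44*a-15 = 7*v*(7*v+2*s+4*a+3) + (5*s-8*a-5)*(7*v+2*s+4*a+3); both groups contain (7*v+2*s+4*a+3), giving (7*v+5*s-8*a-5)*(7*v+2*s+4*a+3).

(7*v+5*s-8*a-5)*(7*v+2*s+4*a+3)*(6*v+7*s+a+3)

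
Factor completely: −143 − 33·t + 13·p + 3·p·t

(3·t + 13)·(p − 11)

Group as (3·p·t + 13·p) + (−33·t − 143) = p·(3·t + 13) − 11·(3·t + 13).
Both groups share the factor (3·t + 13).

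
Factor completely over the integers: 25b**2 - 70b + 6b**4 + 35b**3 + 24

Testing divisors of the constant over divisors of the leading coefficient, b = -4 is a root, so (b + 4) is a factor; dividing leaves 6b**3 + 11b**2 - 19b + 6.
Continuing, b = -3 is a root, giving the factor (b + 3) and quotient 6b**2 - 7b + 2.
The remaining quadratic factors as (3b - 2)(2b - 1).

(2b - 1)(3b - 2)(b + 3)(b + 4)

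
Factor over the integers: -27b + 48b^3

Factor out 3b, leaving 16b^2 - 9, which is a difference of two squares.

3b(4b + 3)(4b - 3)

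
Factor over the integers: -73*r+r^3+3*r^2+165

(r+11)*(r-3)*(r-5)

Trying the rational-root candidates, r = 5 is a root, so (r-5) divides it; the quotient is r^2+8*r-33.
The remaining quadratic factors as (r-3)(r+11).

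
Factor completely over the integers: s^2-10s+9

Two integers with product 9 and sum -10 are -9 and -1.

(s-1)(s-9)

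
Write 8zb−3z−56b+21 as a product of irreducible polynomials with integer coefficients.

(8b−3)(z−7)

Group as (8zb−3z) + (−56b+21) = z(8b−3) − 7(8b−3).
Both groups share the factor (8b−3).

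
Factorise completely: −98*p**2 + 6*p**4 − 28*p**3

Pull out the common factor 2*p**2, then factor the remaining trinomial.

2*p**2*(3*p + 7)*(p − 7)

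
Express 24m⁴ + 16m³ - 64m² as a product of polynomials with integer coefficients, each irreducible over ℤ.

8m²(3m - 4)(m + 2)

Pull out the common factor 8m², then factor the remaining trinomial.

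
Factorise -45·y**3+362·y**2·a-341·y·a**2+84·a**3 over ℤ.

-(5·y-3·a)·(9·y-4·a)·(y-7·a)

Group: 9·y·(-5·y**2+38·y·a-21·a**2) - 4·a·(-5·y**2+38·y·a-21·a**2); both groups contain (-5·y**2+38·y·a-21·a**2), so (9·y-4·a) is a factor with cofactor -5·y**2+38·y·a-21·a**2.
The cofactor groups again: -5·y**2+38·y·a-21·a**2 = -y·(5·y-3·a) + 7·a·(5·y-3·a); both groups contain (5·y-3·a), giving -(y-7·a)·(5·y-3·a).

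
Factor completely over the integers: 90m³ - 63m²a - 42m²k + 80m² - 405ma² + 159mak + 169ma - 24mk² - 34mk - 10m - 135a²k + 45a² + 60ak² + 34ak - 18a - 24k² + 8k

(2m - 5a + 2)(9m + 3k - 1)(5m + 9a - 4k)

Group: 9m(10m² - 7ma - 8mk + 10m - 45a² + 20ak + 18a - 8k) + (3k - 1)(10m² - 7ma - 8mk + 10m - 45a² + 20ak + 18a - 8k); both groups contain (10m² - 7ma - 8mk + 10m - 45a² + 20ak + 18a - 8k), so (9m + 3k - 1) is a factor with cofactor 10m² - 7ma - 8mk + 10m - 45a² + 20ak + 18a - 8k.
The cofactor groups again: 10m² - 7ma - 8mk + 10m - 45a² + 20ak + 18a - 8k = 5m(2m - 5a + 2) + (9a - 4k)(2m - 5a + 2); both groups contain (2m - 5a + 2), giving (5m + 9a - 4k)(2m - 5a + 2).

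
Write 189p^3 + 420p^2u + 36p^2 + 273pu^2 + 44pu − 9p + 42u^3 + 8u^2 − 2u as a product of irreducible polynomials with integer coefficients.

(3p + 3u + 1)(7p + 7u − 1)(9p + 2u)

Group: 9p(21p^2 + 42pu + 4p + 21u^2 + 4u − 1) + 2u(21p^2 + 42pu + 4p + 21u^2 + 4u − 1); both groups contain (21p^2 + 42pu + 4p + 21u^2 + 4u − 1), so (9p + 2u) is a factor with cofactor 21p^2 + 42pu + 4p + 21u^2 + 4u − 1.
The cofactor groups again: 21p^2 + 42pu + 4p + 21u^2 + 4u − 1 = 7p(3p + 3u + 1) + (7u − 1)(3p + 3u + 1); both groups contain (3p + 3u + 1), giving (7p + 7u − 1)(3p + 3u + 1).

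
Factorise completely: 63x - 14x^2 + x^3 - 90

(x - 3)(x - 5)(x - 6)

Testing divisors of the constant over divisors of the leading coefficient, x = 3 is a root, so (x - 3) divides it; the quotient is x^2 - 11x + 30.
The remaining quadratic factors as (x - 5)(x - 6).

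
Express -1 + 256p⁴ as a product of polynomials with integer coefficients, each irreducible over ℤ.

(4p + 1)(4p - 1)(16p² + 1)

Difference of squares twice: with A = 4p and B = 1, A⁴ − B⁴ = (A² − B²)(A² + B²), and A² − B² factors again.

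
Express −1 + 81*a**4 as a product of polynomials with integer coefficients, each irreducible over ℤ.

(3*a + 1)*(3*a − 1)*(9*a**2 + 1)

(3*a)⁴ − (1)⁴ = ((3*a)² − (1)²)((3*a)² + (1)²); the first factor splits again, the second (9*a**2 + 1) is irreducible.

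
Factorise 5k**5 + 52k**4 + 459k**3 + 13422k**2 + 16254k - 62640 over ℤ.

Among the possible rational roots, k = -3 is a root, giving the factor (k + 3) and quotient 5k**4 + 37k**3 + 348k**2 + 12378k - 20880.
Continuing, k = 8/5 is a root, so (5k - 8) divides it; the quotient is k**3 + 9k**2 + 84k + 2610.
Continuing, k = -15 is a root, so (k + 15) is a factor; dividing leaves k**2 - 6k + 174.
The quadratic k**2 - 6k + 174 has discriminant -660 < 0 and is irreducible over ℤ.

(5k - 8)(k + 15)(k + 3)(k**2 - 6k + 174)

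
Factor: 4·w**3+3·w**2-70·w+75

(4·w-5)·(w+5)·(w-3)

By the rational root theorem, w = -5 is a root, so (w+5) divides it; the quotient is 4·w**2-17·w+15.
The remaining quadratic factors as (w-3)(4·w-5).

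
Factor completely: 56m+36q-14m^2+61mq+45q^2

Group: -m(14m+9q) + (5q+4)(14m+9q); both groups contain (14m+9q).

-(14m+9q)(m-5q-4)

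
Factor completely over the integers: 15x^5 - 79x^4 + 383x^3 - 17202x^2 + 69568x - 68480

(3x - 8)(5x - 8)(x - 10)(x^2 + 9x + 107)

By the rational root theorem, x = 8/3 is a root, so (3x - 8) divides it; the quotient is 5x^4 - 13x^3 + 93x^2 - 5486x + 8560.
Continuing, x = 10 is a root, giving the factor (x - 10) and quotient 5x^3 + 37x^2 + 463x - 856.
Then x = 8/5 is a root, so (5x - 8) divides it; the quotient is x^2 + 9x + 107.
The quadratic x^2 + 9x + 107 has discriminant -347 < 0 and is irreducible over ℤ.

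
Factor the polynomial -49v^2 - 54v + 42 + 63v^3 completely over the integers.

(9v - 7)(7v^2 - 6)

Group as (63v^3 - 54v) + (-49v^2 + 42) = 9v(7v^2 - 6) - 7(7v^2 - 6).
Both groups share the factor (7v^2 - 6).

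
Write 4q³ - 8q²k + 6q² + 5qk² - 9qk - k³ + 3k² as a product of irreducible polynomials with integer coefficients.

Group: 2q(2q² - 3qk + k²) + (-k + 3)(2q² - 3qk + k²); both groups contain (2q² - 3qk + k²), so (2q - k + 3) is a factor with cofactor 2q² - 3qk + k².
The cofactor groups again: 2q² - 3qk + k² = q(2q - k) - k(2q - k); both groups contain (2q - k), giving (q - k)(2q - k).

(2q - k)(2q - k + 3)(q - k)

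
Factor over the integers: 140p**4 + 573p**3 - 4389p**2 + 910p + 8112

(4p - 13)(5p + 6)(7p - 13)(p + 8)

Testing divisors of the constant over divisors of the leading coefficient, p = -6/5 is a root, giving the factor (5p + 6) and quotient 28p**3 + 81p**2 - 975p + 1352.
Then p = 13/4 is a root, so (4p - 13) divides it; the quotient is 7p**2 + 43p - 104.
The remaining quadratic factors as (7p - 13)(p + 8).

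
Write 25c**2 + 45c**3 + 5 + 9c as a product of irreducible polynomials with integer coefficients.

(9c + 5)(5c**2 + 1)

Group as (45c**3 + 9c) + (25c**2 + 5) = 9c(5c**2 + 1) + 5(5c**2 + 1).
Both groups share the factor (5c**2 + 1).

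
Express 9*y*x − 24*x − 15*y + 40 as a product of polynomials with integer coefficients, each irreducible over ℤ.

Group as (9*y*x − 15*y) + (−24*x + 40) = 3*y*(3*x − 5) − 8*(3*x − 5).
Both groups share the factor (3*x − 5).

(3*x − 5)*(3*y − 8)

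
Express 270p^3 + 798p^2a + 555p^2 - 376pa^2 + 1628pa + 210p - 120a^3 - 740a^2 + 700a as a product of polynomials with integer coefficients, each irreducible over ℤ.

Group: 3p(90p^2 - 34pa + 185p - 12a^2 - 74a + 70) + 10a(90p^2 - 34pa + 185p - 12a^2 - 74a + 70); both groups contain (90p^2 - 34pa + 185p - 12a^2 - 74a + 70), so (3p + 10a) is a factor with cofactor 90p^2 - 34pa + 185p - 12a^2 - 74a + 70.
The cofactor groups again: 90p^2 - 34pa + 185p - 12a^2 - 74a + 70 = 10p(9p + 2a + 14) + (-6a + 5)(9p + 2a + 14); both groups contain (9p + 2a + 14), giving (10p - 6a + 5)(9p + 2a + 14).

(10p - 6a + 5)(3p + 10a)(9p + 2a + 14)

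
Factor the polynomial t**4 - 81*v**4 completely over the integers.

(t + 3*v)*(t - 3*v)*(t**2 + 9*v**2)

Write as (t**2)² − (9*v**2)², then factor t**2 - 9*v**2 once more.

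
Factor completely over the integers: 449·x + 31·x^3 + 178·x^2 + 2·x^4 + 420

By the rational root theorem, x = -7/2 is a root, so (2·x + 7) is a factor; dividing leaves x^3 + 12·x^2 + 47·x + 60.
Then x = -5 is a root, giving the factor (x + 5) and quotient x^2 + 7·x + 12.
The remaining quadratic factors as (x + 4)(x + 3).

(2·x + 7)·(x + 3)·(x + 4)·(x + 5)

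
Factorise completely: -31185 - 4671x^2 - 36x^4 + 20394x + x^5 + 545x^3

Among the possible rational roots, x = 7 is a root, so (x - 7) divides it; the quotient is x^4 - 29x^3 + 342x^2 - 2277x + 4455.
Next, x = 3 is a root, so (x - 3) divides it; the quotient is x^3 - 26x^2 + 264x - 1485.
Continuing, x = 15 is a root, so (x - 15) is a factor; dividing leaves x^2 - 11x + 99.
The quadratic x^2 - 11x + 99 has discriminant -275 < 0 and is irreducible over ℤ.

(x - 15)(x - 3)(x - 7)(x^2 - 11x + 99)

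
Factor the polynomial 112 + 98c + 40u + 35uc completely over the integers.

Group as (35uc + 40u) + (98c + 112) = 5u(7c + 8) + 14(7c + 8).
Both groups share the factor (7c + 8).

(5u + 14)(7c + 8)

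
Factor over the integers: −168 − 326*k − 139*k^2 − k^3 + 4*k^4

By the rational root theorem, k = 7 is a root, so (k − 7) divides it; the quotient is 4*k^3 + 27*k^2 + 50*k + 24.
Then k = −2 is a root, giving the factor (k + 2) and quotient 4*k^2 + 19*k + 12.
The remaining quadratic factors as (k + 4)(4*k + 3).

(4*k + 3)*(k + 2)*(k + 4)*(k − 7)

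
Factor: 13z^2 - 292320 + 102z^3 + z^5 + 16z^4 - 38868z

Testing divisors of the constant over divisors of the leading coefficient, z = -15 is a root, so (z + 15) divides it; the quotient is z^4 + z^3 + 87z^2 - 1292z - 19488.
Continuing, z = -8 is a root, so (z + 8) divides it; the quotient is z^3 - 7z^2 + 143z - 2436.
Continuing, z = 12 is a root, giving the factor (z - 12) and quotient z^2 + 5z + 203.
The quadratic z^2 + 5z + 203 has discriminant -787 < 0 and is irreducible over ℤ.

(z + 15)(z + 8)(z - 12)(z^2 + 5z + 203)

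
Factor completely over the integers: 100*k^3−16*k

Pull out the common factor 4*k; 25*k^2−4 is a difference of squares.

4*k*(5*k+2)*(5*k−2)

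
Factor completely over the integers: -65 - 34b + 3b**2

(3b + 5)(b - 13)

Need a pair with product 3·(-65) = -195 and sum -34: that's -39 and 5.
Split the middle term: 3b**2 - 39b + 5b - 65 = 3b(b - 13) + 5(b - 13).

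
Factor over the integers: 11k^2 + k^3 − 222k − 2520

Trying the rational-root candidates, k = −12 is a root, giving the factor (k + 12) and quotient k^2 − k − 210.
The remaining quadratic factors as (k − 15)(k + 14).

(k + 12)(k + 14)(k − 15)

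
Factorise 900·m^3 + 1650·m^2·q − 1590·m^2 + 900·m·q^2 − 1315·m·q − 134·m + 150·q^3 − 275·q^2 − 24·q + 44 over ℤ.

Group: 6·m·(150·m^2 + 125·m·q + 10·m + 25·q^2 − 4) + (6·q − 11)·(150·m^2 + 125·m·q + 10·m + 25·q^2 − 4); both groups contain (150·m^2 + 125·m·q + 10·m + 25·q^2 − 4), so (6·m + 6·q − 11) is a factor with cofactor 150·m^2 + 125·m·q + 10·m + 25·q^2 − 4.
The cofactor groups again: 150·m^2 + 125·m·q + 10·m + 25·q^2 − 4 = 10·m·(15·m + 5·q − 2) + (5·q + 2)·(15·m + 5·q − 2); both groups contain (15·m + 5·q − 2), giving (10·m + 5·q + 2)·(15·m + 5·q − 2).

(10·m + 5·q + 2)·(15·m + 5·q − 2)·(6·m + 6·q − 11)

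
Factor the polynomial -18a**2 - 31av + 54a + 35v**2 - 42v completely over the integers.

Group: -2a(9a - 7v) + (-5v + 6)(9a - 7v); both groups contain (9a - 7v).

-(2a + 5v - 6)(9a - 7v)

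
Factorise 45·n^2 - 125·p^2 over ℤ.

Pull out the common factor 5; 9·n^2 - 25·p^2 is a difference of squares.

5·(3·n + 5·p)·(3·n - 5·p)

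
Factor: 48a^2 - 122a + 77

(6a - 7)(8a - 11)

Need a pair with product 48·77 = 3696 and sum -122: that's -56 and -66.
Split the middle term: 48a^2 - 56a - 66a + 77 = 8a(6a - 7) - 11(6a - 7).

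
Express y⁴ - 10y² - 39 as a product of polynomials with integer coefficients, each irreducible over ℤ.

Substitute u = y² to get a quadratic in u, then factor.
y² - 13 is irreducible over ℤ (13 is not a perfect square).
y² + 3 is irreducible over ℤ (always positive, so no real roots).

(y² + 3)(y² - 13)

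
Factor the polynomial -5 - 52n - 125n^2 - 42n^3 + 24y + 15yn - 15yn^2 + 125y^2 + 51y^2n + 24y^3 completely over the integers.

Group: 3y(8y^2 + 9yn + 39y - 14n^2 - 37n - 5) + (3n + 1)(8y^2 + 9yn + 39y - 14n^2 - 37n - 5); both groups contain (8y^2 + 9yn + 39y - 14n^2 - 37n - 5), so (3y + 3n + 1) is a factor with cofactor 8y^2 + 9yn + 39y - 14n^2 - 37n - 5.
The cofactor groups again: 8y^2 + 9yn + 39y - 14n^2 - 37n - 5 = 8y(y + 2n + 5) + (-7n - 1)(y + 2n + 5); both groups contain (y + 2n + 5), giving (8y - 7n - 1)(y + 2n + 5).

(8y - 7n - 1)(y + 2n + 5)(3y + 3n + 1)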